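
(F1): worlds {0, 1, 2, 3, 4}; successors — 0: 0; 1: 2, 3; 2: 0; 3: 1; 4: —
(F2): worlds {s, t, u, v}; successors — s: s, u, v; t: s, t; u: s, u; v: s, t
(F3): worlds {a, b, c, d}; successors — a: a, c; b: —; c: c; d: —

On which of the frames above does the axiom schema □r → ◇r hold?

The schema corresponds to seriality: ∀x ∃y Rxy.
(F1): fails — world 4 has no successor.
(F2): condition met.
(F3): fails — world b has no successor.
Valid on: (F2).

(F2)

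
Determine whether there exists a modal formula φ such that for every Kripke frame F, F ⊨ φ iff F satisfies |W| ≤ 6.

Any modally definable frame class is closed under disjoint unions.
Any modal formula valid on each of 7 disjoint one-world frames is valid on their disjoint union (validity is preserved under disjoint unions). Each one-world frame has |W|=1≤6, but the union has |W|=7.
So no modal formula (or set of formulas) defines exactly the |W|≤6 frames.

No — not modally definable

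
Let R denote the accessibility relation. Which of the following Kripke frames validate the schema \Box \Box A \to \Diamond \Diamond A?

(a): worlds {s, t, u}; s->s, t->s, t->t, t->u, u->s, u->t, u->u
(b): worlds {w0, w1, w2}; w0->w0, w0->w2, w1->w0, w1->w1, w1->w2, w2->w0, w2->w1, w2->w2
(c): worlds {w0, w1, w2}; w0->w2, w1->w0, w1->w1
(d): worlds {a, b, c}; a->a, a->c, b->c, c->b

(a), (b), (d)

Frame correspondent (Sahlqvist): \forall x \exists w (x R^2 w \wedge x R^2 w) — i.e. a generalized confluence (Geach) condition.
(a): holds.
(b): holds.
(c): fails — at w0 but no w with w0R²w and w0R²w.
(d): holds.
Valid on: (a), (b), (d).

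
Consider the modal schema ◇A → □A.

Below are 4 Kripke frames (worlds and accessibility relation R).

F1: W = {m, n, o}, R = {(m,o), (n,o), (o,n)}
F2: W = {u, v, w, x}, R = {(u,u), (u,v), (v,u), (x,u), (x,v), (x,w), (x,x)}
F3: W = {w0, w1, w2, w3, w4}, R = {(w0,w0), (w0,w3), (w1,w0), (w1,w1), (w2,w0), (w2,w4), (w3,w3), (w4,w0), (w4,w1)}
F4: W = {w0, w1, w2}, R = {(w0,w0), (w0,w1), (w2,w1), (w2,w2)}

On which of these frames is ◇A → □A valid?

This is the axiom for partial functionality; its first-order frame correspondent is ∀x ∀y ∀z (Rxy ∧ Rxz → y = z).
F1: ✓.
F2: fails — u sees both u and v.
F3: fails — w0 sees both w0 and w3.
F4: fails — w0 sees both w0 and w1.

F1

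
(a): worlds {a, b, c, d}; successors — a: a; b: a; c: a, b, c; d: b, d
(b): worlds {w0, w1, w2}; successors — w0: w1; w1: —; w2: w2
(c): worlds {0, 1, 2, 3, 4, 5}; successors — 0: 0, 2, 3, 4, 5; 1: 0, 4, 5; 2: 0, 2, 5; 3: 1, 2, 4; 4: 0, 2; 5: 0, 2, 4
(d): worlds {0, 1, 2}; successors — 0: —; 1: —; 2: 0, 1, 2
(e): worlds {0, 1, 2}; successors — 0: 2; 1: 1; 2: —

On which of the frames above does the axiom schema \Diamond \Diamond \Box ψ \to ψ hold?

Frame correspondent (Sahlqvist): \forall x \forall y (x R^2 y \to \exists w (yRw \wedge x = w)) — i.e. a generalized confluence (Geach) condition.
(a): fails — bR²a but no w with aRw and b=w.
(b): ✓.
(c): fails — 0R²3 but no w with 3Rw and 0=w.
(d): fails — 2R²0 but no w with 0Rw and 2=w.
(e): ✓.
Valid on: (b), (e).

(b), (e)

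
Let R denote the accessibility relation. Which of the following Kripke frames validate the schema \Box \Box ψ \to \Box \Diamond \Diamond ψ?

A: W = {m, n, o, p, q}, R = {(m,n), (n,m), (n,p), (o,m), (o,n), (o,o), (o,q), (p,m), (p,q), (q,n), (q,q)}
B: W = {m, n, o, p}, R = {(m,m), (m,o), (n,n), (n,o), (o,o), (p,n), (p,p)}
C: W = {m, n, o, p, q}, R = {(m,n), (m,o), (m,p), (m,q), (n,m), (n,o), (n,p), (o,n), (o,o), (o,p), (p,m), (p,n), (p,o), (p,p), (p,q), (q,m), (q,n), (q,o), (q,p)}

This is the axiom for a generalized confluence (Geach) condition; its first-order frame correspondent is \forall x \forall z (xRz \to \exists w (x R^2 w \wedge z R^2 w)).
A: fails — pRm but no w with pR²w and mR²w.
B: condition met.
C: condition met.

B, C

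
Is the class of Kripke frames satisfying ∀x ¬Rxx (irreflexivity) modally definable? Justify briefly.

If a class were modally definable it would be closed under surjective bounded morphisms (Goldblatt–Thomason).
The 5-cycle (worlds s,t,u,v,w with s→t→u→v→w→s) is irreflexive, and the map sending every world to a single reflexive point • is a surjective bounded morphism (forth: every edge maps to (•,•); back: every world has a successor). So any modal formula valid on the 5-cycle is also valid on the reflexive point, which is not irreflexive.
So the class is not modally definable.

Not definable by any modal formula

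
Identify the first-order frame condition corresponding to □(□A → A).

Shift-reflexivity

Suppose □(□A→A) is valid. Take Rxy and set V(A)={w : Ryw}. Then at y, □A holds; since □(□A→A) at x, □A→A at y, so A at y, i.e. Ryy.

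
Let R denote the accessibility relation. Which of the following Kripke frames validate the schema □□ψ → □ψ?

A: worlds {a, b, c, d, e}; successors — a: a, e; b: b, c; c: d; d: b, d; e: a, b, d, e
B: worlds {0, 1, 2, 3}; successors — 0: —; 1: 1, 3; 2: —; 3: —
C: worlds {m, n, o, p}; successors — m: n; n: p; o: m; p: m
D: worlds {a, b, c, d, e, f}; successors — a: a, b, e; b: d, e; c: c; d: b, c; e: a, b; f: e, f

A, B

This is the axiom for density; its first-order frame correspondent is ∀x ∀y (Rxy → ∃z (Rxz ∧ Rzy)).
A: ✓.
B: ✓.
C: fails — Rom but no z with Roz and Rzm.
D: fails — Rbe but no z with Rbz and Rze.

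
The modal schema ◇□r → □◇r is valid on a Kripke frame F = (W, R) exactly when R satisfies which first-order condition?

convergence: ∀x ∀y ∀z (Rxy ∧ Rxz → ∃w (Ryw ∧ Rzw))

Suppose ◇□r→□◇r is valid. Take Rxy, Rxz and set V(r)={w : Ryw}. Then □r at y so ◇□r at x, so □◇r at x, so ◇r at z, giving w with Rzw and Ryw.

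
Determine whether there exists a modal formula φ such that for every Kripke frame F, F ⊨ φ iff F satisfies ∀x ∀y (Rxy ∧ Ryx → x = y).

No — not modally definable

Any modally definable frame class is closed under surjective bounded morphisms.
The 6-cycle (worlds s,t,u,v,w,x with s→t→u→v→w→x→s) is antisymmetric. Sending even-indexed worlds to s and odd-indexed worlds to t is a surjective bounded morphism onto the two-world frame with s↔t, which is not antisymmetric.
So the class is not modally definable.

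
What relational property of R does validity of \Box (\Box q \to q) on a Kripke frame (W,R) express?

Suppose □(□q→q) is valid. Take Rxy and set V(q)={w : Ryw}. Then at y, □q holds; since □(□q→q) at x, □q→q at y, so q at y, i.e. Ryy.

shift-reflexivity: \forall x \forall y (Rxy \to Ryy)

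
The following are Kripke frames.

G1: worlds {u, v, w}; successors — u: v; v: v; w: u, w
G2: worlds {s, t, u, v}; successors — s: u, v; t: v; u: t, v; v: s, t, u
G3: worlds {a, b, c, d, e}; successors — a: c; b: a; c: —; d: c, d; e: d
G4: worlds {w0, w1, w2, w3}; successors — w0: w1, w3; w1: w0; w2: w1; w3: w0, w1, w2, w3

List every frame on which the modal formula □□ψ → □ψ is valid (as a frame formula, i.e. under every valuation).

Frame correspondent (Sahlqvist): ∀x ∀y (Rxy → ∃z (Rxz ∧ Rzy)) — i.e. density.
G1: holds.
G2: fails — Rtv but no z with Rtz and Rzv.
G3: fails — Rba but no z with Rbz and Rza.
G4: fails — Rw1w0 but no z with Rw1z and Rzw0.
Valid on: G1.

G1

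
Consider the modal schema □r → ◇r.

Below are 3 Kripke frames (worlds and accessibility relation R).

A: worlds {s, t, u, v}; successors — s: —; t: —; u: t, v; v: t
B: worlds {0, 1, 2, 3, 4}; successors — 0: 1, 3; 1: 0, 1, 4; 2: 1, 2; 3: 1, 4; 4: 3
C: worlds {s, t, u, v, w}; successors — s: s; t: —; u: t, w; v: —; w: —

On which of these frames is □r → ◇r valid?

B

This is the axiom for seriality; its first-order frame correspondent is ∀x ∃y Rxy.
A: fails — world s has no successor.
B: ✓.
C: fails — world t has no successor.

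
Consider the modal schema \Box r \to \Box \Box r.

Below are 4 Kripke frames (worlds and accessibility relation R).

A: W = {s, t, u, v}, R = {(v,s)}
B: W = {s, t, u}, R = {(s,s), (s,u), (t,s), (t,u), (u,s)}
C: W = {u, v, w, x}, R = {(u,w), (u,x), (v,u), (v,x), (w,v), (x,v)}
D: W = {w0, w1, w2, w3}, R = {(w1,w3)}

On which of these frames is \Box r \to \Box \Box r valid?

The schema corresponds to transitivity: \forall x \forall y \forall z (Rxy \wedge Ryz \to Rxz).
A: ✓.
B: fails — Rus and Rsu but not Ruu.
C: fails — Ruw and Rwv but not Ruv.
D: ✓.
Valid on: A, D.

A, D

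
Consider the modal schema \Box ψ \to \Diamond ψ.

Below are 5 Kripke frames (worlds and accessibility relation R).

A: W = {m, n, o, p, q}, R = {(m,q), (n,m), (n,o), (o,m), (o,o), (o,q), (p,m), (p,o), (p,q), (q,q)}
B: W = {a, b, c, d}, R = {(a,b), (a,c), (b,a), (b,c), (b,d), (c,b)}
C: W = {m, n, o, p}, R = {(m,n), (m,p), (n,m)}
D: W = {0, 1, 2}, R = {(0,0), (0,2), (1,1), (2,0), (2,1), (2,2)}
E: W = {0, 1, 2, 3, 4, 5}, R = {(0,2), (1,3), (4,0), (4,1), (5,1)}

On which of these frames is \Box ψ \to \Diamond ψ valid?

A, D

Frame correspondent (Sahlqvist): \forall x \exists y Rxy — i.e. seriality.
A: condition met.
B: fails — world d has no successor.
C: fails — world o has no successor.
D: condition met.
E: fails — world 2 has no successor.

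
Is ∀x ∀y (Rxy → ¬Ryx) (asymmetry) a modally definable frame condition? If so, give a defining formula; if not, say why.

If a class were modally definable it would be closed under surjective bounded morphisms (Goldblatt–Thomason).
The 3-cycle (worlds 0,1,2 with 0→1→2→0) is asymmetric. Mapping every world to a single reflexive point • is a surjective bounded morphism, and the reflexive point is not asymmetric (R•• but asymmetry requires ¬R••).
So no modal formula (or set of formulas) defines exactly the asymmetric frames.

No — not modally definable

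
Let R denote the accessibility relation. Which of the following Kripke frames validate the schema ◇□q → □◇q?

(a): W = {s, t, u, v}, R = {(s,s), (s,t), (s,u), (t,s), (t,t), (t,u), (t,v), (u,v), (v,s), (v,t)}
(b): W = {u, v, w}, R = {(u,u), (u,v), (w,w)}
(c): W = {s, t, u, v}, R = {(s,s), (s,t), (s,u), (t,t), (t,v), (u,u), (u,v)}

The schema corresponds to convergence: ∀x ∀y ∀z (Rxy ∧ Rxz → ∃w (Ryw ∧ Rzw)).
(a): fails — Rsu and Rss but u and s have no common successor.
(b): fails — Ruv and Ruv but v and v have no common successor.
(c): fails — Rtv and Rtv but v and v have no common successor.
Valid on no frame.

none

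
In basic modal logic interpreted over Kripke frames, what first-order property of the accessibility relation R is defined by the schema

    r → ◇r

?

Reflexivity

This is frame-equivalent to □r → r (substitute ¬r for r and contrapose).
Suppose □r→r is valid. At any x set V(r)={w : Rxw}. Then □r holds at x, so r holds at x, i.e. Rxx.
Conversely, on a frame with reflexivity the schema holds at every world under every valuation.
Frame condition: ∀x Rxx.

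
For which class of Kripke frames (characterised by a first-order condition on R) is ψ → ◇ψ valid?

This is a form of the T axiom.
It corresponds to reflexivity: ∀x Rxx.

Reflexivity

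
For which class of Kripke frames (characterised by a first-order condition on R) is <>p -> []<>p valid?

the Euclidean property

Suppose ◇p→□◇p is valid. Take Rxy, Rxz and set V(p)={y}. Then ◇p at x, so □◇p at x, so ◇p at z, so some w with Rzw has p; w=y, i.e. Rzy. By symmetry of the argument, Ryz.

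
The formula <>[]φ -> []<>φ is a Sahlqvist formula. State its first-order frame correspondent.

This is the .2 axiom.
It corresponds to convergence: forall x forall y forall z (Rxy & Rxz -> exists w (Ryw & Rzw)).

convergence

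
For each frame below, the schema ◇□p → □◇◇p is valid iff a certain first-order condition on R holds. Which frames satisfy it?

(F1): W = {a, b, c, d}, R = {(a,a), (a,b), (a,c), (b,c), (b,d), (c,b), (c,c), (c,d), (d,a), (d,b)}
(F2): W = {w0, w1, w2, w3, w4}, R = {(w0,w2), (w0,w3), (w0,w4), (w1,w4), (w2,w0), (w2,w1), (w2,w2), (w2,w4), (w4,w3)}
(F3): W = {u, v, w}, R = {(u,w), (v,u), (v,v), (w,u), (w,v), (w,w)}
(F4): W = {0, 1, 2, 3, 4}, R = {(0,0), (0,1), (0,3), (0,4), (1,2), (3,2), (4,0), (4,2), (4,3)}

The schema corresponds to a generalized confluence (Geach) condition: ∀x ∀y ∀z ((xRy ∧ xRz) → ∃w (yRw ∧ zR²w)).
(F1): ✓.
(F2): fails — w0Rw2, w0Rw3 but no w with w2Rw and w3R²w.
(F3): ✓.
(F4): fails — 0R0, 0R1 but no w with 0Rw and 1R²w.

(F1), (F3)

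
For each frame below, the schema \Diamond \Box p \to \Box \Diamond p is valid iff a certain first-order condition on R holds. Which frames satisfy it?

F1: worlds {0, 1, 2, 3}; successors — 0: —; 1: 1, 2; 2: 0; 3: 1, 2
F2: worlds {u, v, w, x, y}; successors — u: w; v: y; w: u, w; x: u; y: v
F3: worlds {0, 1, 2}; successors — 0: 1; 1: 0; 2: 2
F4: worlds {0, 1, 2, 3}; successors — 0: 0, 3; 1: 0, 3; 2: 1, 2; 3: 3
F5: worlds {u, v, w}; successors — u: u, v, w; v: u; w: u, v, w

F2, F3, F5

Frame correspondent (Sahlqvist): \forall x \forall y \forall z (Rxy \wedge Rxz \to \exists w (Ryw \wedge Rzw)) — i.e. convergence.
F1: fails — R12 and R11 but 2 and 1 have no common successor.
F2: ✓.
F3: ✓.
F4: fails — R22 and R21 but 2 and 1 have no common successor.
F5: ✓.
Valid on: F2, F3, F5.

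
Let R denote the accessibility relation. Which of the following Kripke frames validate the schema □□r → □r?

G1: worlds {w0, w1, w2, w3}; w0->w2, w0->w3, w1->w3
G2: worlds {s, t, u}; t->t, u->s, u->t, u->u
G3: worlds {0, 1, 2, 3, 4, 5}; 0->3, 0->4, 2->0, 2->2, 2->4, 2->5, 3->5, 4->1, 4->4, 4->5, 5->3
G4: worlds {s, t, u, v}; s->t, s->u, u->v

This is the axiom for density; its first-order frame correspondent is ∀x ∀y (Rxy → ∃z (Rxz ∧ Rzy)).
G1: fails — Rw0w2 but no z with Rw0z and Rzw2.
G2: condition met.
G3: fails — R53 but no z with R5z and Rz3.
G4: fails — Rsu but no z with Rsz and Rzu.
Valid on: G2.

G2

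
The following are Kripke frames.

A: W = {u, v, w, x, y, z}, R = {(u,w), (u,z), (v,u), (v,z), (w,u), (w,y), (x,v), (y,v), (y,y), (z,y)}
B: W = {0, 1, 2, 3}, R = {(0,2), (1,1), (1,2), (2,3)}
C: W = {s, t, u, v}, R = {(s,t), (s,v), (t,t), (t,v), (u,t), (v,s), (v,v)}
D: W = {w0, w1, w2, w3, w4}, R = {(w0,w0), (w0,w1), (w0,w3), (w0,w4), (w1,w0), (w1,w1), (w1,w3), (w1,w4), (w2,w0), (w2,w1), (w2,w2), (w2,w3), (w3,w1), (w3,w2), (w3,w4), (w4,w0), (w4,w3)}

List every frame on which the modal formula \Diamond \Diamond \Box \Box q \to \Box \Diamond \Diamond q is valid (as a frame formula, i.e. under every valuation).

This is the axiom for a generalized confluence (Geach) condition; its first-order frame correspondent is \forall x \forall y \forall z ((x R^2 y \wedge xRz) \to \exists w (y R^2 w \wedge z R^2 w)).
A: holds.
B: fails — 0R²3, 0R2 but no w with 3R²w and 2R²w.
C: holds.
D: holds.
Valid on: A, C, D.

A, C, D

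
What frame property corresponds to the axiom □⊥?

□⊥ is valid iff no world has any successor (otherwise □⊥ fails at any world with one).
Conversely, on a frame with emptiness of R the schema holds at every world under every valuation.
So the correspondent is emptiness of R.

emptiness of R: ∀x ∀y ¬Rxy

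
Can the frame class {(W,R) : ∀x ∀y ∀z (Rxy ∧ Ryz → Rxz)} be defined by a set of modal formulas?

Yes: it is transitivity, defined by the 4 schema □p → □□p.

Yes — defined by □p → □□p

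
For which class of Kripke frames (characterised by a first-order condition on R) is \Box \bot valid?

□⊥ is valid iff no world has any successor (otherwise □⊥ fails at any world with one).
Conversely, on a frame with emptiness of R the schema holds at every world under every valuation.
Frame condition: \forall x \forall y \neg Rxy.

Emptiness of R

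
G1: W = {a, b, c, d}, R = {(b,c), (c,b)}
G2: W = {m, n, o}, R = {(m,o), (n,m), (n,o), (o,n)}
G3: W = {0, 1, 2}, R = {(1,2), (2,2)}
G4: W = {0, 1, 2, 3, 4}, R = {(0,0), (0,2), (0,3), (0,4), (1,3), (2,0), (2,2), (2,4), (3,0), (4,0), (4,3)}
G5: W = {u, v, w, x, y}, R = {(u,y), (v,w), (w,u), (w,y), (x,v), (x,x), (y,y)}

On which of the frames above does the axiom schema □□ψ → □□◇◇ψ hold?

G1, G3, G4

Frame correspondent (Sahlqvist): ∀x ∀z (xR²z → ∃w (xR²w ∧ zR²w)) — i.e. a generalized confluence (Geach) condition.
G1: holds.
G2: fails — oR²m but no w with oR²w and mR²w.
G3: holds.
G4: holds.
G5: fails — xR²v but no t with xR²t and vR²t.
Valid on: G1, G3, G4.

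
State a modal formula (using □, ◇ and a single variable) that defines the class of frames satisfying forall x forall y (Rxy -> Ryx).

s → □◇s

The condition is symmetry. The B schema s → □◇s defines it.
Suppose s→□◇s is valid. Take Rxy and set V(s)={x}. Then s at x, so □◇s at x, so ◇s at y, so some z with Ryz has s; z=x, i.e. Ryx.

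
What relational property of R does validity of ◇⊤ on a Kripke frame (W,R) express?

◇⊤ holds at w iff w has a successor, so frame-validity of ◇⊤ is exactly seriality. Equivalently via □r → ◇r:
Suppose □r→◇r is valid. At any x set V(r)=W. Then □r at x, so ◇r at x, so x has a successor.
Conversely, on a frame with seriality the schema holds at every world under every valuation.
Frame condition: ∀x ∃y Rxy.

Seriality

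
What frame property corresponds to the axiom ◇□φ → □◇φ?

Suppose ◇□φ→□◇φ is valid. Take Rxy, Rxz and set V(φ)={w : Ryw}. Then □φ at y so ◇□φ at x, so □◇φ at x, so ◇φ at z, giving w with Rzw and Ryw.

convergence: ∀x ∀y ∀z (Rxy ∧ Rxz → ∃w (Ryw ∧ Rzw))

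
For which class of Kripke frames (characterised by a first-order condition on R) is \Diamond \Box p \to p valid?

This is frame-equivalent to p → □◇p (substitute ¬p for p and contrapose).
Suppose p→□◇p is valid. Take Rxy and set V(p)={x}. Then p at x, so □◇p at x, so ◇p at y, so some z with Ryz has p; z=x, i.e. Ryx.

symmetry: \forall x \forall y (Rxy \to Ryx)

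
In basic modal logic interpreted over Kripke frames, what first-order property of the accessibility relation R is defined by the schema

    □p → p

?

reflexivity

Suppose □p→p is valid. At any x set V(p)={w : Rxw}. Then □p holds at x, so p holds at x, i.e. Rxx.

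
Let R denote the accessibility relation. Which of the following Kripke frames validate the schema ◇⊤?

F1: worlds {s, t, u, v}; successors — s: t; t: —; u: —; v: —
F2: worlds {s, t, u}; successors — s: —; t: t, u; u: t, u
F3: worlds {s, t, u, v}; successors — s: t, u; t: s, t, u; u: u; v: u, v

Frame correspondent (Sahlqvist): ∀x ∃y Rxy — i.e. seriality.
F1: fails — world t has no successor.
F2: fails — world s has no successor.
F3: ✓.

F3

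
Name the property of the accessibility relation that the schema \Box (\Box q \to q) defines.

shift-reflexivity: \forall x \forall y (Rxy \to Ryy)

Suppose □(□q→q) is valid. Take Rxy and set V(q)={w : Ryw}. Then at y, □q holds; since □(□q→q) at x, □q→q at y, so q at y, i.e. Ryy.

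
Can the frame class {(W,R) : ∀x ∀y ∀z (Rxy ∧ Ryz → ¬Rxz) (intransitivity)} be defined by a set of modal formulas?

No — not modally definable

If a class were modally definable it would be closed under surjective bounded morphisms (Goldblatt–Thomason).
The 3-cycle (worlds s,t,u with s→t→u→s) is intransitive. Mapping every world to a single reflexive point • is a surjective bounded morphism; the reflexive point is not intransitive (R••∧R•• but R••).
So the class is not modally definable.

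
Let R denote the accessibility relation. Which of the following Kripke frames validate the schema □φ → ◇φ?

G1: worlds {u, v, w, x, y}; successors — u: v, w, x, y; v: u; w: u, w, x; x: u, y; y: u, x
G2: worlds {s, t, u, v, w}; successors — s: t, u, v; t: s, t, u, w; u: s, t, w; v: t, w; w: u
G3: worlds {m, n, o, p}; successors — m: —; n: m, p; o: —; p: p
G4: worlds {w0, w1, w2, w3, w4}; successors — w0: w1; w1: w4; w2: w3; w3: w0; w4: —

Frame correspondent (Sahlqvist): ∀x ∃y Rxy — i.e. seriality.
G1: condition met.
G2: condition met.
G3: fails — world m has no successor.
G4: fails — world w4 has no successor.
Valid on: G1, G2.

G1, G2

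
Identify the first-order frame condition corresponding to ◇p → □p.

Partial functionality

Suppose ◇p→□p is valid. Take Rxy, Rxz and set V(p)={y}. Then ◇p at x, so □p at x, so p at z, i.e. z=y.
Conversely, any frame satisfying ∀x ∀y ∀z (Rxy ∧ Rxz → y = z) validates the schema.
So the correspondent is partial functionality.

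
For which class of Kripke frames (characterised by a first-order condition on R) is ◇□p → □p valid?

This is frame-equivalent to ◇p → □◇p (substitute ¬p for p and contrapose).
Suppose ◇p→□◇p is valid. Take Rxy, Rxz and set V(p)={y}. Then ◇p at x, so □◇p at x, so ◇p at z, so some w with Rzw has p; w=y, i.e. Rzy. By symmetry of the argument, Ryz.

the Euclidean property: ∀x ∀y ∀z (Rxy ∧ Rxz → Ryz)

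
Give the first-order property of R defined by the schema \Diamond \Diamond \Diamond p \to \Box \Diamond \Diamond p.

\forall x \forall y \forall z ((x R^3 y \wedge xRz) \to \exists w (y = w \wedge z R^2 w))

This is a Sahlqvist (Geach-type) schema ◇^3□^0p → □^1◇^2p.
Minimal-valuation argument: fix x; take any y with xR^3y and any z with xR^1z. Set V(p) to the set of worlds R-reachable from y in exactly 0 steps. Then □^0p holds at y, so the antecedent holds at x; validity forces ◇^2p at z, giving a w with zR^2w and yR^0w.
First-order correspondent: \forall x \forall y \forall z ((x R^3 y \wedge xRz) \to \exists w (y = w \wedge z R^2 w)).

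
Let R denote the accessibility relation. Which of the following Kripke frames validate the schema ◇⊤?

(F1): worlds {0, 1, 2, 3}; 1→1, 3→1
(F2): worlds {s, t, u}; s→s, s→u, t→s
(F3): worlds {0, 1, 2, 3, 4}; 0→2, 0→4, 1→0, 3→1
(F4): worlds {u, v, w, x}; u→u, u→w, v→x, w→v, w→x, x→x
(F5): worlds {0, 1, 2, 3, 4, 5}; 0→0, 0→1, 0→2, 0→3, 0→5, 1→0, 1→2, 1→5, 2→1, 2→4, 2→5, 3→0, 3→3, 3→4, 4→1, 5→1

(F4), (F5)

The schema corresponds to seriality: ∀x ∃y Rxy.
(F1): fails — world 0 has no successor.
(F2): fails — world u has no successor.
(F3): fails — world 2 has no successor.
(F4): ✓.
(F5): ✓.
Valid on: (F4), (F5).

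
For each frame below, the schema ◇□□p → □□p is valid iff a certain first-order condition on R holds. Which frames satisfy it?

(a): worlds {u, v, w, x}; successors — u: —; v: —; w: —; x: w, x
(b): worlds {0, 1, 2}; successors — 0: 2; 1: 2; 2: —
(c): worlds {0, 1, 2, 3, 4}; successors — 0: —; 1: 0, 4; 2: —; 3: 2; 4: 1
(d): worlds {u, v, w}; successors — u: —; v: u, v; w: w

(b)

The schema corresponds to a generalized confluence (Geach) condition: ∀x ∀y ∀z ((xRy ∧ xR²z) → ∃w (yR²w ∧ z = w)).
(a): fails — xRw, xR²w but no t with wR²t and w=t.
(b): holds.
(c): fails — 1R0, 1R²1 but no w with 0R²w and 1=w.
(d): fails — vRu, vR²u but no t with uR²t and u=t.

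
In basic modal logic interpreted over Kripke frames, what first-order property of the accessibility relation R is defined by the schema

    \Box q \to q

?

Suppose □q→q is valid. At any x set V(q)={w : Rxw}. Then □q holds at x, so q holds at x, i.e. Rxx.
Conversely, any frame satisfying \forall x Rxx validates the schema.
So the correspondent is reflexivity.

reflexivity: \forall x Rxx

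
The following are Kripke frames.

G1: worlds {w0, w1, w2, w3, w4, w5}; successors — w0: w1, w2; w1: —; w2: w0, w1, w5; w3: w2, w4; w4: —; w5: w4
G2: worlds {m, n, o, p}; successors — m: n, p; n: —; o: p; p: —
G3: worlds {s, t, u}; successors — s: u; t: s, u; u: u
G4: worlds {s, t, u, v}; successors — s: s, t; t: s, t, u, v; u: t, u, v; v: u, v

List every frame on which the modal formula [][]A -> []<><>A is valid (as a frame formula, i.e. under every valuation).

Frame correspondent (Sahlqvist): forall x forall z (xRz -> exists w (x R^2 w & z R^2 w)) — i.e. a generalized confluence (Geach) condition.
G1: fails — w0Rw1 but no w with w0R²w and w1R²w.
G2: fails — mRn but no w with mR²w and nR²w.
G3: satisfies the condition.
G4: satisfies the condition.
Valid on: G3, G4.

G3, G4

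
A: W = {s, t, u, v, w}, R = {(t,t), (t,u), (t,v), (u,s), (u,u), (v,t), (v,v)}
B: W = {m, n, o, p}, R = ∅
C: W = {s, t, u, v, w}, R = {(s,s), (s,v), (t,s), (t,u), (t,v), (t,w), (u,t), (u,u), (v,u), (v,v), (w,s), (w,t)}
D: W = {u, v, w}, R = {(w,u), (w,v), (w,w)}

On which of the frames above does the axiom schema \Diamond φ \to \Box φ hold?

The schema corresponds to partial functionality: \forall x \forall y \forall z (Rxy \wedge Rxz \to y = z).
A: fails — t sees both t and u.
B: satisfies the condition.
C: fails — s sees both s and v.
D: fails — w sees both u and v.

B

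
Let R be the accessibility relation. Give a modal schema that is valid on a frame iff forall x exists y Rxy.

□r → ◇r

This is seriality; the standard corresponding axiom is D: □r → ◇r.
Suppose □r→◇r is valid. At any x set V(r)=W. Then □r at x, so ◇r at x, so x has a successor.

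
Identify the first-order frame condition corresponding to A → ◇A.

Reflexivity

This is a form of the T axiom.
It corresponds to reflexivity: ∀x Rxx.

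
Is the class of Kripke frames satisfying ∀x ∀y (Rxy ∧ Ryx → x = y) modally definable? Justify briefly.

Not definable by any modal formula

Modal frame validity is preserved under surjective bounded morphisms.
The 4-cycle (worlds 0,1,2,3 with 0→1→2→3→0) is antisymmetric. Sending even-indexed worlds to a and odd-indexed worlds to b is a surjective bounded morphism onto the two-world frame with a↔b, which is not antisymmetric.
Hence antisymmetry is not modally definable.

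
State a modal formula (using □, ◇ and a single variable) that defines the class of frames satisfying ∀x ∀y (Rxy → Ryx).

r → □◇r

The condition is symmetry. The B schema r → □◇r defines it.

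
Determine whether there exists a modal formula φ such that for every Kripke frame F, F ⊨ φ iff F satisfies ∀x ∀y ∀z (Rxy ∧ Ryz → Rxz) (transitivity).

Yes: it is transitivity, defined by the 4 schema □r → □□r.
Suppose □r→□□r is valid. Take Rxy, Ryz and set V(r)={w : Rxw}. Then □r at x, so □□r at x, so □r at y, so r at z, i.e. Rxz.

Yes, by □r → □□r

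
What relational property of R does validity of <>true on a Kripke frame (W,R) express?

◇⊤ holds at w iff w has a successor, so frame-validity of ◇⊤ is exactly seriality. Equivalently via □ψ → ◇ψ:
Suppose □ψ→◇ψ is valid. At any x set V(ψ)=W. Then □ψ at x, so ◇ψ at x, so x has a successor.
Conversely, any frame satisfying forall x exists y Rxy validates the schema.
So the correspondent is seriality.

Seriality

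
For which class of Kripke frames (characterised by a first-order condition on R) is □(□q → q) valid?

shift-reflexivity: ∀x ∀y (Rxy → Ryy)

This is the T□ axiom.
Its frame correspondent is shift-reflexivity — ∀x ∀y (Rxy → Ryy).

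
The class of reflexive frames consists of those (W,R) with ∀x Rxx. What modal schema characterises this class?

□ψ → ψ

This is reflexivity; the standard corresponding axiom is T: □ψ → ψ.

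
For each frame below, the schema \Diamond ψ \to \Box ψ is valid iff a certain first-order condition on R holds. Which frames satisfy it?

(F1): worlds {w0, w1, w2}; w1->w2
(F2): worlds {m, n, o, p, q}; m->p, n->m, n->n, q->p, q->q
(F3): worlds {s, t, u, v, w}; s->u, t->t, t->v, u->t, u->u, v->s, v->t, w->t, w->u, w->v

(F1)

The schema corresponds to partial functionality: \forall x \forall y \forall z (Rxy \wedge Rxz \to y = z).
(F1): condition met.
(F2): fails — n sees both m and n.
(F3): fails — t sees both t and v.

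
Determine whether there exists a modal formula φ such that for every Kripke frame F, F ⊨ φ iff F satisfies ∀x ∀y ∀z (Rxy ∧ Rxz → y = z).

Yes, by ◇q → □q

Yes: it is partial functionality, defined by the CD schema ◇q → □q.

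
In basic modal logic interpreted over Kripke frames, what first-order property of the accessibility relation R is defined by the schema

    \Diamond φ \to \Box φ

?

This schema is the CD axiom.
It corresponds to partial functionality: \forall x \forall y \forall z (Rxy \wedge Rxz \to y = z).

Partial functionality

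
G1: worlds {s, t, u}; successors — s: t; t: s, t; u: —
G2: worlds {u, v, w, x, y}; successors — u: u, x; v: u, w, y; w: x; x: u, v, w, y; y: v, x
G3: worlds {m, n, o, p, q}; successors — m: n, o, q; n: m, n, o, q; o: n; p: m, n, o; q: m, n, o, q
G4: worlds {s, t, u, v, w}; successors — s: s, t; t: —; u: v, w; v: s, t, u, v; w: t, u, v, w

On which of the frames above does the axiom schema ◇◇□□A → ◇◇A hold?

The schema corresponds to a generalized confluence (Geach) condition: ∀x ∀y (xR²y → ∃w (yR²w ∧ xR²w)).
G1: ✓.
G2: ✓.
G3: ✓.
G4: fails — sR²t but no w* with tR²w* and sR²w*.

G1, G2, G3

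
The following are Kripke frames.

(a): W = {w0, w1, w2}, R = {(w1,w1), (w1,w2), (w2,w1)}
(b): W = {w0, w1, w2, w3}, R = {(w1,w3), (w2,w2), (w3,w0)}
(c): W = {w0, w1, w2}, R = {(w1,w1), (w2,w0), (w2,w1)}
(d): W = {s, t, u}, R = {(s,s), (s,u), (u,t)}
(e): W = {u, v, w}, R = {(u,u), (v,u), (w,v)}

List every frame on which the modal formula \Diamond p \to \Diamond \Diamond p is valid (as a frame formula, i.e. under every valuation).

(a)

This is the axiom for a generalized confluence (Geach) condition; its first-order frame correspondent is \forall x \forall y (xRy \to \exists w (y = w \wedge x R^2 w)).
(a): holds.
(b): fails — w1Rw3 but no w with w3=w and w1R²w.
(c): fails — w2Rw0 but no w with w0=w and w2R²w.
(d): fails — uRt but no w with t=w and uR²w.
(e): fails — wRv but no t with v=t and wR²t.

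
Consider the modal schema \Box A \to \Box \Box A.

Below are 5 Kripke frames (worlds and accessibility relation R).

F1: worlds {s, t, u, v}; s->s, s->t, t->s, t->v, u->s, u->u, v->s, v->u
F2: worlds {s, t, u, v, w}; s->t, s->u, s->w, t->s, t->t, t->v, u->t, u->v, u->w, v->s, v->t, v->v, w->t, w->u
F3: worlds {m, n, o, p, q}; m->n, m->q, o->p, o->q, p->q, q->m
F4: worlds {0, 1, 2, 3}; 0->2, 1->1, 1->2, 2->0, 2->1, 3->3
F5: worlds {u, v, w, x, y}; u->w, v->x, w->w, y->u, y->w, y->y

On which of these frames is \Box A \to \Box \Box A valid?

F5

This is the axiom for transitivity; its first-order frame correspondent is \forall x \forall y \forall z (Rxy \wedge Ryz \to Rxz).
F1: fails — Rtv and Rvu but not Rtu.
F2: fails — Ruv and Rvs but not Rus.
F3: fails — Roq and Rqm but not Rom.
F4: fails — R02 and R20 but not R00.
F5: holds.
Valid on: F5.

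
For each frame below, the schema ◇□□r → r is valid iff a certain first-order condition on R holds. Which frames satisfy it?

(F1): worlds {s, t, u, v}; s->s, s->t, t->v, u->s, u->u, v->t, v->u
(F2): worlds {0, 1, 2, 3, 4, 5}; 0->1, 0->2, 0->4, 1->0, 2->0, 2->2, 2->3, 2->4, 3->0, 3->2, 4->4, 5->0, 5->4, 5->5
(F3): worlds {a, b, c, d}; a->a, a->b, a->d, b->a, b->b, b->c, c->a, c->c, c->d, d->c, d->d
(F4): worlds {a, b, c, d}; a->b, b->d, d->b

(F3)

The schema corresponds to a generalized confluence (Geach) condition: ∀x ∀y (xRy → ∃w (yR²w ∧ x = w)).
(F1): fails — sRt but no w with tR²w and s=w.
(F2): fails — 0R1 but no w with 1R²w and 0=w.
(F3): ✓.
(F4): fails — aRb but no w with bR²w and a=w.
Valid on: (F3).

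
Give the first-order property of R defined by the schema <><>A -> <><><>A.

forall x forall y (x R^2 y -> exists w (y = w & x R^3 w))

This is a Sahlqvist (Geach-type) schema ◇^2□^0A → □^0◇^3A.
Minimal-valuation argument: fix x; take any y with xR^2y and any z with xR^0z. Set V(A) to the set of worlds R-reachable from y in exactly 0 steps. Then □^0A holds at y, so the antecedent holds at x; validity forces ◇^3A at z, giving a w with zR^3w and yR^0w.
First-order correspondent: forall x forall y (x R^2 y -> exists w (y = w & x R^3 w)).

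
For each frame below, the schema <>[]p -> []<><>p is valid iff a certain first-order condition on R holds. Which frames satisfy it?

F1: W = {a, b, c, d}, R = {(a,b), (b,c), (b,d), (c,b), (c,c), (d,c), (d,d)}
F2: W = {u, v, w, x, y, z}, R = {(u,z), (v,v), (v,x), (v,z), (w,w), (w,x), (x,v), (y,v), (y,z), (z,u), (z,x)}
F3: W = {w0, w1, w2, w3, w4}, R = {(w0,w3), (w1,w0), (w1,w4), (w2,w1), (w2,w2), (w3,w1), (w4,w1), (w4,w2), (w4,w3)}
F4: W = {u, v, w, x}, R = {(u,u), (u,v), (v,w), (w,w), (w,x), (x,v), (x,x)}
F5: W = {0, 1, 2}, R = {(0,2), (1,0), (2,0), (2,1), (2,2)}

This is the axiom for a generalized confluence (Geach) condition; its first-order frame correspondent is forall x forall y forall z ((xRy & xRz) -> exists w (yRw & z R^2 w)).
F1: ✓.
F2: fails — uRz, uRz but no t with zRt and zR²t.
F3: fails — w0Rw3, w0Rw3 but no w with w3Rw and w3R²w.
F4: fails — uRu, uRv but no t with uRt and vR²t.
F5: fails — 2R1, 2R1 but no w with 1Rw and 1R²w.

F1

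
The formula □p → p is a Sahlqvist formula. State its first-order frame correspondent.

reflexivity

Suppose □p→p is valid. At any x set V(p)={w : Rxw}. Then □p holds at x, so p holds at x, i.e. Rxx.
Conversely, any frame satisfying ∀x Rxx validates the schema.
Frame condition: ∀x Rxx.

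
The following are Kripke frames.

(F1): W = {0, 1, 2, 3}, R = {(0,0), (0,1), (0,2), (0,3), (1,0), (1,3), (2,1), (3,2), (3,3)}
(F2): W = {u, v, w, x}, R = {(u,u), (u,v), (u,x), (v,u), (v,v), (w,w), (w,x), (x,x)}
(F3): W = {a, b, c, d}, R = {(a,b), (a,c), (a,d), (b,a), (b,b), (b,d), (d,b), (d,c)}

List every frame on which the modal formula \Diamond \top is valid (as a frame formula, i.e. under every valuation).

(F1), (F2)

This is the axiom for seriality; its first-order frame correspondent is \forall x \exists y Rxy.
(F1): ✓.
(F2): ✓.
(F3): fails — world c has no successor.
Valid on: (F1), (F2).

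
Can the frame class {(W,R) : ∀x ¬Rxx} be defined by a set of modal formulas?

If a class were modally definable it would be closed under surjective bounded morphisms (Goldblatt–Thomason).
The 3-cycle (worlds w0,w1,w2 with w0→w1→w2→w0) is irreflexive, and the map sending every world to a single reflexive point • is a surjective bounded morphism (forth: every edge maps to (•,•); back: every world has a successor). So any modal formula valid on the 3-cycle is also valid on the reflexive point, which is not irreflexive.
So no modal formula (or set of formulas) defines exactly the irreflexive frames.

Not modally definable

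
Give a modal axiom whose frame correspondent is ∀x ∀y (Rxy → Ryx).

q → □◇q

The condition is symmetry. The B schema q → □◇q defines it.
Suppose q→□◇q is valid. Take Rxy and set V(q)={x}. Then q at x, so □◇q at x, so ◇q at y, so some z with Ryz has q; z=x, i.e. Ryx.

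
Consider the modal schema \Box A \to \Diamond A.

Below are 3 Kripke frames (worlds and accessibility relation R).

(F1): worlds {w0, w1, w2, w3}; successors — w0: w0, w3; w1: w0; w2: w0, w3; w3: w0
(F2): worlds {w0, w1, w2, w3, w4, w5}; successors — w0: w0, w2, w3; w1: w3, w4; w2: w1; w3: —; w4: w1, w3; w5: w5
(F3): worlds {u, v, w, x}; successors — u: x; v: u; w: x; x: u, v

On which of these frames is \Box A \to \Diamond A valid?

Frame correspondent (Sahlqvist): \forall x \exists y Rxy — i.e. seriality.
(F1): condition met.
(F2): fails — world w3 has no successor.
(F3): condition met.
Valid on: (F1), (F3).

(F1), (F3)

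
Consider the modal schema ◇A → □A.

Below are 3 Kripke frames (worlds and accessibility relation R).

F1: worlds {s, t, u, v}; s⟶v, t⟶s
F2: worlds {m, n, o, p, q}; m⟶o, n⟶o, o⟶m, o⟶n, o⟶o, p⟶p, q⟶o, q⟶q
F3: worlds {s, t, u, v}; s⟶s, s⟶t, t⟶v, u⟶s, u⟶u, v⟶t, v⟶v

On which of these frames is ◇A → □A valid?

Frame correspondent (Sahlqvist): ∀x ∀y ∀z (Rxy ∧ Rxz → y = z) — i.e. partial functionality.
F1: satisfies the condition.
F2: fails — o sees both m and n.
F3: fails — s sees both s and t.
Valid on: F1.

F1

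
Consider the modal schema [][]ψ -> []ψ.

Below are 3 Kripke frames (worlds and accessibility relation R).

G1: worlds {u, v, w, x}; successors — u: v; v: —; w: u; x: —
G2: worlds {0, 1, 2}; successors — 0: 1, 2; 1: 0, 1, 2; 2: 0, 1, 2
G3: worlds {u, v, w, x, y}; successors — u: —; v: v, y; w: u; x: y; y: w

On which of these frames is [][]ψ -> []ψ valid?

G2

The schema corresponds to density: forall x forall y (Rxy -> exists z (Rxz & Rzy)).
G1: fails — Ruv but no z with Ruz and Rzv.
G2: ✓.
G3: fails — Rwu but no z with Rwz and Rzu.
Valid on: G2.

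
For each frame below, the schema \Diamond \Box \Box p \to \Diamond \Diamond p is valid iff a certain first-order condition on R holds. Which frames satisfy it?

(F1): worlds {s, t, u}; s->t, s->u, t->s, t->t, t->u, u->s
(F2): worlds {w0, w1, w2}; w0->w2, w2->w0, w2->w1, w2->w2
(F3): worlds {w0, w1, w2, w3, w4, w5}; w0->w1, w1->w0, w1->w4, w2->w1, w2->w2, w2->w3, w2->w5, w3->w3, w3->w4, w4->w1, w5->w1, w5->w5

(F1)

The schema corresponds to a generalized confluence (Geach) condition: \forall x \forall y (xRy \to \exists w (y R^2 w \wedge x R^2 w)).
(F1): holds.
(F2): fails — w2Rw1 but no w with w1R²w and w2R²w.
(F3): fails — w0Rw1 but no w with w1R²w and w0R²w.
Valid on: (F1).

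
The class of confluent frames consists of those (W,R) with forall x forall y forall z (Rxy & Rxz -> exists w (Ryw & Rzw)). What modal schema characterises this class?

◇□r → □◇r

This is convergence; the standard corresponding axiom is .2: ◇□r → □◇r.
Suppose ◇□r→□◇r is valid. Take Rxy, Rxz and set V(r)={w : Ryw}. Then □r at y so ◇□r at x, so □◇r at x, so ◇r at z, giving w with Rzw and Ryw.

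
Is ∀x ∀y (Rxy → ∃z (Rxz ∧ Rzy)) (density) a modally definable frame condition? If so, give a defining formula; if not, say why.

This is a Sahlqvist condition; the C4 axiom □□q → □q defines it.

Yes — defined by □□q → □q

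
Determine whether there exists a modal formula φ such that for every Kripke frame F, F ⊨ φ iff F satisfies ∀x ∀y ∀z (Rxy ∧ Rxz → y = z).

Yes: it is partial functionality, defined by the CD schema ◇r → □r.
Suppose ◇r→□r is valid. Take Rxy, Rxz and set V(r)={y}. Then ◇r at x, so □r at x, so r at z, i.e. z=y.

Definable; ◇r → □r defines it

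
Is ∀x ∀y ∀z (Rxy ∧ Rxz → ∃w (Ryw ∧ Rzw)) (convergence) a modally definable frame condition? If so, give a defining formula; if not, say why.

Definable; ◇□p → □◇p defines it

The condition is convergence. A defining modal formula is ◇□p → □◇p.
Suppose ◇□p→□◇p is valid. Take Rxy, Rxz and set V(p)={w : Ryw}. Then □p at y so ◇□p at x, so □◇p at x, so ◇p at z, giving w with Rzw and Ryw.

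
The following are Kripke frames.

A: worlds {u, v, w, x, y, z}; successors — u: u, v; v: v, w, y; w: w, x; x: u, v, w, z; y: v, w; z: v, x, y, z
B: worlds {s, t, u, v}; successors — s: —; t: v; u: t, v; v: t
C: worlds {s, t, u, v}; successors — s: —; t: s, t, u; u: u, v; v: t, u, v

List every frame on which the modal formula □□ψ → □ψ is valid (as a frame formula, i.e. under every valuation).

The schema corresponds to density: ∀x ∀y (Rxy → ∃z (Rxz ∧ Rzy)).
A: holds.
B: fails — Rvt but no z with Rvz and Rzt.
C: holds.
Valid on: A, C.

A, C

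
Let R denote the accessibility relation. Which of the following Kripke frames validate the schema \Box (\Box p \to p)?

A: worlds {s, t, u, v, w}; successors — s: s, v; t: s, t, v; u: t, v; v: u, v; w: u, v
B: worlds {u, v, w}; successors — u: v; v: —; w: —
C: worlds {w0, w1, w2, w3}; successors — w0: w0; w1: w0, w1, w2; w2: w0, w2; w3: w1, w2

This is the axiom for shift-reflexivity; its first-order frame correspondent is \forall x \forall y (Rxy \to Ryy).
A: fails — Rwu but not Ruu.
B: fails — Ruv but not Rvv.
C: ✓.
Valid on: C.

C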